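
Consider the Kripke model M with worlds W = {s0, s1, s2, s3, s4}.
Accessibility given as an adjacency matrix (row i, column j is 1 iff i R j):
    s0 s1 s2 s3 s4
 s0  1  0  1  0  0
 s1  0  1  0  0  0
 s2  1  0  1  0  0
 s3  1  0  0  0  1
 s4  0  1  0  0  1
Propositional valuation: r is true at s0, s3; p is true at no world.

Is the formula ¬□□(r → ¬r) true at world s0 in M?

Yes

At s0: □□(r → ¬r) is false, so ¬□□(r → ¬r) is true.
  At s0: □□(r → ¬r) requires □(r → ¬r) at every successor {s0, s2}.
    □(r → ¬r) fails at s0, so □□(r → ¬r) is false at s0.
      At s0: □(r → ¬r) requires r → ¬r at every successor {s0, s2}.
        r → ¬r fails at s0, so □(r → ¬r) is false at s0.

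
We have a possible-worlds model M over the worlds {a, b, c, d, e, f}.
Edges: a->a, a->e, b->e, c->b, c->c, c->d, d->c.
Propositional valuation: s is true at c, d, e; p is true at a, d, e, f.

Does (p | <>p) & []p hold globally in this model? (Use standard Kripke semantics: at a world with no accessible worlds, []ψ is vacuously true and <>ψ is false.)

Let φ = (p | <>p) & []p. Evaluate φ at each world:
  a (successors {a, e}): φ is true.
  b (successors {e}): φ is true.
  c (successors {b, c, d}): φ is false.
  d (successors {c}): φ is false.
  e (successors ∅): φ is true.
  f (successors ∅): φ is true.
Detail at c (counterexample):
  At c: p | <>p is true, []p is false, so (p | <>p) & []p is false.
    At c: p is false, <>p is true, so p | <>p is true.
      At c: <>p requires p at some successor in {b, c, d}.
        p holds at d, so <>p is true at c.
    At c: []p requires p at every successor {b, c, d}.
      p fails at b, so []p is false at c.

No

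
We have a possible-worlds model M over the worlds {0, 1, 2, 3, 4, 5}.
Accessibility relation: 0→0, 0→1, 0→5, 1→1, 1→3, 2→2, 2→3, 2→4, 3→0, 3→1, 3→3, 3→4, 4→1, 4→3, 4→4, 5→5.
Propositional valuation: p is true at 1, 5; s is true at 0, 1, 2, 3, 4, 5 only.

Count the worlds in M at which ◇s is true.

Recall that ◇ψ holds at a world iff ψ holds at some accessible world.
Let φ = ◇s. Evaluate φ at each world:
  0 (successors {0, 1, 5}): φ is true.
  1 (successors {1, 3}): φ is true.
  2 (successors {2, 3, 4}): φ is true.
  3 (successors {0, 1, 3, 4}): φ is true.
  4 (successors {1, 3, 4}): φ is true.
  5 (successors {5}): φ is true.
For instance, at 0:
  At 0: ◇s requires s at some successor in {0, 1, 5}.
    s holds at 0, so ◇s is true at 0.
Satisfying worlds: {0, 1, 2, 3, 4, 5}

6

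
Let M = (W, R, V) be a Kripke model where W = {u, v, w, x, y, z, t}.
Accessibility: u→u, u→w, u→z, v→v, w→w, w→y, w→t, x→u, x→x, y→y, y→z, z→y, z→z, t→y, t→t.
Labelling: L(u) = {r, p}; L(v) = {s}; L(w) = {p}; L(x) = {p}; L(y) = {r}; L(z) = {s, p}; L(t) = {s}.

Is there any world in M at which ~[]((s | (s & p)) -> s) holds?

Let φ = ~[]((s | (s & p)) -> s). Evaluate φ at each world:
  u (successors {u, w, z}): φ is false.
  v (successors {v}): φ is false.
  w (successors {w, y, t}): φ is false.
  x (successors {u, x}): φ is false.
  y (successors {y, z}): φ is false.
  z (successors {y, z}): φ is false.
  t (successors {y, t}): φ is false.
For instance, at v:
  At v: []((s | (s & p)) -> s) is true, so ~[]((s | (s & p)) -> s) is false.
    At v: []((s | (s & p)) -> s) requires (s | (s & p)) -> s at every successor {v}.
      At v: (s | (s & p)) -> s is true.
    So []((s | (s & p)) -> s) is true at v.

No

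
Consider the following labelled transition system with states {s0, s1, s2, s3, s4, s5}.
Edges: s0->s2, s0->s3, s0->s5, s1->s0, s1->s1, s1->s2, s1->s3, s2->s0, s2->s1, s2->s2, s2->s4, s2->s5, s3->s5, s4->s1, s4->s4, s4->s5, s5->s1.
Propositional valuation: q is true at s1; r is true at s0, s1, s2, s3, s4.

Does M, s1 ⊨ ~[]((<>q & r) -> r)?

No

At s1: []((<>q & r) -> r) is true, so ~[]((<>q & r) -> r) is false.
  At s1: []((<>q & r) -> r) requires (<>q & r) -> r at every successor {s0, s1, s2, s3}.
    At s0: (<>q & r) -> r is true.
    At s1: (<>q & r) -> r is true.
    At s2: (<>q & r) -> r is true.
    At s3: (<>q & r) -> r is true.
  So []((<>q & r) -> r) is true at s1.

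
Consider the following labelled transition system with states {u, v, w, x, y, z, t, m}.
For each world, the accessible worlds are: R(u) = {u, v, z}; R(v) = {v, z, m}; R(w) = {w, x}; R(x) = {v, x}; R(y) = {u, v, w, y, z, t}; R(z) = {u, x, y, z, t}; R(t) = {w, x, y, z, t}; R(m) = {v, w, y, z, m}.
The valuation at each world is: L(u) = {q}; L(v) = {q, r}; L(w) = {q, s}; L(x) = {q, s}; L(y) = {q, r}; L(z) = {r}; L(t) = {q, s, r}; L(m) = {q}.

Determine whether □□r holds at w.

At w: □□r requires □r at every successor {w, x}.
  □r fails at w, so □□r is false at w.
    At w: □r requires r at every successor {w, x}.
      r fails at w, so □r is false at w.

No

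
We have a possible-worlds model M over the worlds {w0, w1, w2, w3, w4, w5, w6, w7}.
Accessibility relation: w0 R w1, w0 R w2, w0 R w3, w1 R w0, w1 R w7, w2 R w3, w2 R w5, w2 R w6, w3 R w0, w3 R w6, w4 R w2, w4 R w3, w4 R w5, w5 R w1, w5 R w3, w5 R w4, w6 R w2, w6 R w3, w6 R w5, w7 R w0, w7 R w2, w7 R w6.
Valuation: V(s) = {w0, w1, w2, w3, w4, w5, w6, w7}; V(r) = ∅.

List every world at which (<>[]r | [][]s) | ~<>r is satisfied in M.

w0, w1, w2, w3, w4, w5, w6, w7

Recall that []ψ holds at a world iff ψ holds at every accessible world, and <>ψ holds iff ψ holds at some accessible world.
Let φ = (<>[]r | [][]s) | ~<>r. Evaluate φ at each world:
  w0 (successors {w1, w2, w3}): φ is true.
  w1 (successors {w0, w7}): φ is true.
  w2 (successors {w3, w5, w6}): φ is true.
  w3 (successors {w0, w6}): φ is true.
  w4 (successors {w2, w3, w5}): φ is true.
  w5 (successors {w1, w3, w4}): φ is true.
  w6 (successors {w2, w3, w5}): φ is true.
  w7 (successors {w0, w2, w6}): φ is true.
For instance, at w0:
  At w0: <>[]r | [][]s is true, ~<>r is true, so (<>[]r | [][]s) | ~<>r is true.
    At w0: <>[]r is false, [][]s is true, so <>[]r | [][]s is true.
      At w0: <>[]r requires []r at some successor in {w1, w2, w3}.
        At w1: []r is false.
        At w2: []r is false.
        At w3: []r is false.
      So <>[]r is false at w0.
      At w0: [][]s requires []s at every successor {w1, w2, w3}.
        At w1: []s is true.
        At w2: []s is true.
        At w3: []s is true.
      So [][]s is true at w0.
    At w0: <>r is false, so ~<>r is true.
      At w0: <>r requires r at some successor in {w1, w2, w3}.
        At w1: r is false.
        At w2: r is false.
        At w3: r is false.
      So <>r is false at w0.
Satisfying worlds: {w0, w1, w2, w3, w4, w5, w6, w7}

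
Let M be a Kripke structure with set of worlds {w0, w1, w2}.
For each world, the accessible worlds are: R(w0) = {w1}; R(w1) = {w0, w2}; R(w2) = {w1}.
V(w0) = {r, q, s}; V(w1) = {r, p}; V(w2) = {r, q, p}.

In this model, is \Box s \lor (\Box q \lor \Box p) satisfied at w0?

At w0: \Box s is false, \Box q \lor \Box p is true, so \Box s \lor (\Box q \lor \Box p) is true.
  At w0: \Box s requires s at every successor {w1}.
    s fails at w1, so \Box s is false at w0.
  At w0: \Box q is false, \Box p is true, so \Box q \lor \Box p is true.
    At w0: \Box q requires q at every successor {w1}.
      q fails at w1, so \Box q is false at w0.
    At w0: \Box p requires p at every successor {w1}.
      At w1: p is true.
    So \Box p is true at w0.

Yes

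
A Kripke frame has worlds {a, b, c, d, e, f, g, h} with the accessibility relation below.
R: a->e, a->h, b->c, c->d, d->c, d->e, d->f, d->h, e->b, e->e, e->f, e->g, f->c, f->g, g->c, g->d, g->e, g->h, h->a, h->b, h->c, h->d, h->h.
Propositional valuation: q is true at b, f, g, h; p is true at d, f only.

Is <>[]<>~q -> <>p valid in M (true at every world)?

Let φ = <>[]<>~q -> <>p. Evaluate φ at each world:
  a (successors {e, h}): φ is false.
  b (successors {c}): φ is false.
  c (successors {d}): φ is true.
  d (successors {c, e, f, h}): φ is true.
  e (successors {b, e, f, g}): φ is true.
  f (successors {c, g}): φ is false.
  g (successors {c, d, e, h}): φ is true.
  h (successors {a, b, c, d, h}): φ is true.
Detail at a (counterexample):
  At a: <>[]<>~q is true, <>p is false, so <>[]<>~q -> <>p is false.
    At a: <>[]<>~q requires []<>~q at some successor in {e, h}.
      []<>~q holds at e, so <>[]<>~q is true at a.
    At a: <>p requires p at some successor in {e, h}.
      At e: p is false.
      At h: p is false.
    So <>p is false at a.

No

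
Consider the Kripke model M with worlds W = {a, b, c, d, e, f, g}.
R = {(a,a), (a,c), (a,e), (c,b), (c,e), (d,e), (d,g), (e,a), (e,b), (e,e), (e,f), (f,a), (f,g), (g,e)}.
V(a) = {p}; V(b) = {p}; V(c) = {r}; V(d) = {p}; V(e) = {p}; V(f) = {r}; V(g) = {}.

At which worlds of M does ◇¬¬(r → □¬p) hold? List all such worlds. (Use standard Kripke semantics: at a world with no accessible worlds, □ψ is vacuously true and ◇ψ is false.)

a, c, d, e, f, g

Let φ = ◇¬¬(r → □¬p). Evaluate φ at each world:
  a (successors {a, c, e}): φ is true.
  b (successors ∅): φ is false.
  c (successors {b, e}): φ is true.
  d (successors {e, g}): φ is true.
  e (successors {a, b, e, f}): φ is true.
  f (successors {a, g}): φ is true.
  g (successors {e}): φ is true.
For instance, at d:
  At d: ◇¬¬(r → □¬p) requires ¬¬(r → □¬p) at some successor in {e, g}.
    ¬¬(r → □¬p) holds at e, so ◇¬¬(r → □¬p) is true at d.
      At e: ¬(r → □¬p) is false, so ¬¬(r → □¬p) is true.
Satisfying worlds: {a, c, d, e, f, g}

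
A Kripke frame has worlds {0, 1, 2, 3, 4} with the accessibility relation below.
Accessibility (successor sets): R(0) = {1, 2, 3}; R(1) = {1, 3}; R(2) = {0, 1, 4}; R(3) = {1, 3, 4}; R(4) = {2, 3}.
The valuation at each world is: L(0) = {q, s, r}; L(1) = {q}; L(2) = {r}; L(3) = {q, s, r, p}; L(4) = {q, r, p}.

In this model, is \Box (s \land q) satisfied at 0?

No

At 0: \Box (s \land q) requires s \land q at every successor {1, 2, 3}.
  s \land q fails at 1, so \Box (s \land q) is false at 0.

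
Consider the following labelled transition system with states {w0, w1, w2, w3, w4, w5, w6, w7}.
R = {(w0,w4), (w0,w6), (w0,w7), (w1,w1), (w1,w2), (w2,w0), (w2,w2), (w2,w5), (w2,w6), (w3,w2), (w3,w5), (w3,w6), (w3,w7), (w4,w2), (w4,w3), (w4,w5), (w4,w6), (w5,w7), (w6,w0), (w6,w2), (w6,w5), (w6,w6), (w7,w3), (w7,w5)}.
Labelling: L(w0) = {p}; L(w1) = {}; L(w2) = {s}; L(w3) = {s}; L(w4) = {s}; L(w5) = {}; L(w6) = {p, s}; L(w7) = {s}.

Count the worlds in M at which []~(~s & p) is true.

Recall that []ψ holds at a world iff ψ holds at every accessible world, and <>ψ holds iff ψ holds at some accessible world.
Let φ = []~(~s & p). Evaluate φ at each world:
  w0 (successors {w4, w6, w7}): φ is true.
  w1 (successors {w1, w2}): φ is true.
  w2 (successors {w0, w2, w5, w6}): φ is false.
  w3 (successors {w2, w5, w6, w7}): φ is true.
  w4 (successors {w2, w3, w5, w6}): φ is true.
  w5 (successors {w7}): φ is true.
  w6 (successors {w0, w2, w5, w6}): φ is false.
  w7 (successors {w3, w5}): φ is true.
For instance, at w1:
  At w1: []~(~s & p) requires ~(~s & p) at every successor {w1, w2}.
    At w1: ~(~s & p) is true.
    At w2: ~(~s & p) is true.
  So []~(~s & p) is true at w1.
Satisfying worlds: {w0, w1, w3, w4, w5, w7}

6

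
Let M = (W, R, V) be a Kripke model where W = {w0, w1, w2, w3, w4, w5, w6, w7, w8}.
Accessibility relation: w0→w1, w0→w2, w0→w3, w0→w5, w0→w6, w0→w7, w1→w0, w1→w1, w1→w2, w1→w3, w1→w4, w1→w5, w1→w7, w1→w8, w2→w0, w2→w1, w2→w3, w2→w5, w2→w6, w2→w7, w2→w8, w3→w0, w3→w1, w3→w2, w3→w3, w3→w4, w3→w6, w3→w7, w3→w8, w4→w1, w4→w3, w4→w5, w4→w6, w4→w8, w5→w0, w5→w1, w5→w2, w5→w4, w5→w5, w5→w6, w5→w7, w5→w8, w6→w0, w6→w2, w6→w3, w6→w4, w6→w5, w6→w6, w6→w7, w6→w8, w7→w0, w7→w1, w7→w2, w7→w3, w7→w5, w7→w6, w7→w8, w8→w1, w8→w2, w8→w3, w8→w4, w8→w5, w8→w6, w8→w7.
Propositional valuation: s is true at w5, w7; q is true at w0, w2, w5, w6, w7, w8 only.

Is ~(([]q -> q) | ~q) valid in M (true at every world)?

No

Let φ = ~(([]q -> q) | ~q). Evaluate φ at each world:
  w0 (successors {w1, w2, w3, w5, w6, w7}): φ is false.
  w1 (successors {w0, w1, w2, w3, w4, w5, w7, w8}): φ is false.
  w2 (successors {w0, w1, w3, w5, w6, w7, w8}): φ is false.
  w3 (successors {w0, w1, w2, w3, w4, w6, w7, w8}): φ is false.
  w4 (successors {w1, w3, w5, w6, w8}): φ is false.
  w5 (successors {w0, w1, w2, w4, w5, w6, w7, w8}): φ is false.
  w6 (successors {w0, w2, w3, w4, w5, w6, w7, w8}): φ is false.
  w7 (successors {w0, w1, w2, w3, w5, w6, w8}): φ is false.
  w8 (successors {w1, w2, w3, w4, w5, w6, w7}): φ is false.
Detail at w0 (counterexample):
  At w0: ([]q -> q) | ~q is true, so ~(([]q -> q) | ~q) is false.
    At w0: []q -> q is true, ~q is false, so ([]q -> q) | ~q is true.
      At w0: []q is false, q is true, so []q -> q is true.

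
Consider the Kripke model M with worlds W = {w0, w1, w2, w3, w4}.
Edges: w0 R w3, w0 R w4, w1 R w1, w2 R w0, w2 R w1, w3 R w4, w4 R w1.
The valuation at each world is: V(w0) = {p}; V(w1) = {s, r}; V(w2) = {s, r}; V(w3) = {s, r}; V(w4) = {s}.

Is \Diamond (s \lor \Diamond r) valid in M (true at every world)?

Let φ = \Diamond (s \lor \Diamond r). Evaluate φ at each world:
  w0 (successors {w3, w4}): φ is true.
  w1 (successors {w1}): φ is true.
  w2 (successors {w0, w1}): φ is true.
  w3 (successors {w4}): φ is true.
  w4 (successors {w1}): φ is true.
For instance, at w1:
  At w1: \Diamond (s \lor \Diamond r) requires s \lor \Diamond r at some successor in {w1}.
    s \lor \Diamond r holds at w1, so \Diamond (s \lor \Diamond r) is true at w1.
      At w1: s is true, \Diamond r is true, so s \lor \Diamond r is true.

Yes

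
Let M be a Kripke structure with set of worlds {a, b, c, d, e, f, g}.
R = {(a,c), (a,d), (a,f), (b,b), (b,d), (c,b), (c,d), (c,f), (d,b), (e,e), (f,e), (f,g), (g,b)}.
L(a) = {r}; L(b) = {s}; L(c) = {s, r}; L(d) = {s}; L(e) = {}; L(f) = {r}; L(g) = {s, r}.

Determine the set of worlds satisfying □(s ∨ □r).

b, d, g

Let φ = □(s ∨ □r). Evaluate φ at each world:
  a (successors {c, d, f}): φ is false.
  b (successors {b, d}): φ is true.
  c (successors {b, d, f}): φ is false.
  d (successors {b}): φ is true.
  e (successors {e}): φ is false.
  f (successors {e, g}): φ is false.
  g (successors {b}): φ is true.
For instance, at e:
  At e: □(s ∨ □r) requires s ∨ □r at every successor {e}.
    s ∨ □r fails at e, so □(s ∨ □r) is false at e.
      At e: s is false, □r is false, so s ∨ □r is false.
Satisfying worlds: {b, d, g}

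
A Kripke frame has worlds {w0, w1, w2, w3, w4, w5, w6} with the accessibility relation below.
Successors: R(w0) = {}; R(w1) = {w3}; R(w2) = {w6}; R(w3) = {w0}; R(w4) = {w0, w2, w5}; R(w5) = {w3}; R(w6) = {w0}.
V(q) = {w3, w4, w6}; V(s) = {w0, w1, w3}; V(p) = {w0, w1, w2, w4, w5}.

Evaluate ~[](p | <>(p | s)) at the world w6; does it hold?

No

Recall that []ψ holds at a world iff ψ holds at every accessible world, and <>ψ holds iff ψ holds at some accessible world.
At w6: [](p | <>(p | s)) is true, so ~[](p | <>(p | s)) is false.
  At w6: [](p | <>(p | s)) requires p | <>(p | s) at every successor {w0}.
      At w0: p is true, <>(p | s) is false, so p | <>(p | s) is true.
  So [](p | <>(p | s)) is true at w6.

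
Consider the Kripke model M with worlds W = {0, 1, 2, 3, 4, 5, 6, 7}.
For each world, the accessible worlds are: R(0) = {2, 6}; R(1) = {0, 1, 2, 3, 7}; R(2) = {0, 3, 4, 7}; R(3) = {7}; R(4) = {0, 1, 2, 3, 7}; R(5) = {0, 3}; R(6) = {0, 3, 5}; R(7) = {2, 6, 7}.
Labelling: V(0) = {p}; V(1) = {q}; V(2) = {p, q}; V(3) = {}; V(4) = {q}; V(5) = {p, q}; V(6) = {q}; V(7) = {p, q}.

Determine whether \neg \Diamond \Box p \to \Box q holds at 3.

Recall that \Box ψ holds at a world iff ψ holds at every accessible world, and \Diamond ψ holds iff ψ holds at some accessible world.
At 3: \neg \Diamond \Box p is true, \Box q is true, so \neg \Diamond \Box p \to \Box q is true.
  At 3: \Diamond \Box p is false, so \neg \Diamond \Box p is true.
    At 3: \Diamond \Box p requires \Box p at some successor in {7}.
      At 7: \Box p is false.
    So \Diamond \Box p is false at 3.
  At 3: \Box q requires q at every successor {7}.
    At 7: q is true.
  So \Box q is true at 3.

Yes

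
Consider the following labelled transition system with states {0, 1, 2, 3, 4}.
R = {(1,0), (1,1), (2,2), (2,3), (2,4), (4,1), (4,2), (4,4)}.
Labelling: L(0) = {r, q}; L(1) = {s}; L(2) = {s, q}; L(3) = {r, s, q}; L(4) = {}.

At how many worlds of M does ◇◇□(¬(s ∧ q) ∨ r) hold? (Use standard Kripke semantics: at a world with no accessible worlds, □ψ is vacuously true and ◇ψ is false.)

Recall that □ψ holds at a world iff ψ holds at every accessible world, and ◇ψ holds iff ψ holds at some accessible world.
Let φ = ◇◇□(¬(s ∧ q) ∨ r). Evaluate φ at each world:
  0 (successors ∅): φ is false.
  1 (successors {0, 1}): φ is true.
  2 (successors {2, 3, 4}): φ is true.
  3 (successors ∅): φ is false.
  4 (successors {1, 2, 4}): φ is true.
For instance, at 2:
  At 2: ◇◇□(¬(s ∧ q) ∨ r) requires ◇□(¬(s ∧ q) ∨ r) at some successor in {2, 3, 4}.
    ◇□(¬(s ∧ q) ∨ r) holds at 2, so ◇◇□(¬(s ∧ q) ∨ r) is true at 2.
      At 2: ◇□(¬(s ∧ q) ∨ r) requires □(¬(s ∧ q) ∨ r) at some successor in {2, 3, 4}.
        □(¬(s ∧ q) ∨ r) holds at 3, so ◇□(¬(s ∧ q) ∨ r) is true at 2.
Satisfying worlds: {1, 2, 4}

3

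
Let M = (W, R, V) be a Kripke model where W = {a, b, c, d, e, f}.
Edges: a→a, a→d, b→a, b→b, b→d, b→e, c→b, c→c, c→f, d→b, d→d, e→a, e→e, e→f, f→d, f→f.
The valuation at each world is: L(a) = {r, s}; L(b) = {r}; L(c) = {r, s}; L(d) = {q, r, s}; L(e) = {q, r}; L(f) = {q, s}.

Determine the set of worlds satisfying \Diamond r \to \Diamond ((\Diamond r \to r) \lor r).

Recall that \Diamond ψ holds at a world iff ψ holds at some accessible world.
Let φ = \Diamond r \to \Diamond ((\Diamond r \to r) \lor r). Evaluate φ at each world:
  a (successors {a, d}): φ is true.
  b (successors {a, b, d, e}): φ is true.
  c (successors {b, c, f}): φ is true.
  d (successors {b, d}): φ is true.
  e (successors {a, e, f}): φ is true.
  f (successors {d, f}): φ is true.
For instance, at e:
  At e: \Diamond r is true, \Diamond ((\Diamond r \to r) \lor r) is true, so \Diamond r \to \Diamond ((\Diamond r \to r) \lor r) is true.
    At e: \Diamond r requires r at some successor in {a, e, f}.
      r holds at a, so \Diamond r is true at e.
    At e: \Diamond ((\Diamond r \to r) \lor r) requires (\Diamond r \to r) \lor r at some successor in {a, e, f}.
      (\Diamond r \to r) \lor r holds at a, so \Diamond ((\Diamond r \to r) \lor r) is true at e.
Satisfying worlds: {a, b, c, d, e, f}

a, b, c, d, e, f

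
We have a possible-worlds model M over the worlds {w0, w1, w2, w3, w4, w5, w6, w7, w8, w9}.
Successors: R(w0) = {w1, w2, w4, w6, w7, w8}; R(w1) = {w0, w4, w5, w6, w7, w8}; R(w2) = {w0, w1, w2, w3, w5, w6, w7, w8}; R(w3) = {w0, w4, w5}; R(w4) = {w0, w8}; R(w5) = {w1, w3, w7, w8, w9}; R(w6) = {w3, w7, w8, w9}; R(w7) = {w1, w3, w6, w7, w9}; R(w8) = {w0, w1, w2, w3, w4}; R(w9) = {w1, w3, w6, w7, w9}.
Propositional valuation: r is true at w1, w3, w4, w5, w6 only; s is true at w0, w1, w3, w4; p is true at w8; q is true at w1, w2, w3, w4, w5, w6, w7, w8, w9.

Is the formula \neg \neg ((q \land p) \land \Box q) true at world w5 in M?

No

Recall that \Box ψ holds at a world iff ψ holds at every accessible world, and \Diamond ψ holds iff ψ holds at some accessible world.
At w5: \neg ((q \land p) \land \Box q) is true, so \neg \neg ((q \land p) \land \Box q) is false.
  At w5: (q \land p) \land \Box q is false, so \neg ((q \land p) \land \Box q) is true.
    At w5: q \land p is false, \Box q is true, so (q \land p) \land \Box q is false.
      At w5: \Box q requires q at every successor {w1, w3, w7, w8, w9}.
        At w1: q is true.
        At w3: q is true.
        At w7: q is true.
        At w8: q is true.
        At w9: q is true.
      So \Box q is true at w5.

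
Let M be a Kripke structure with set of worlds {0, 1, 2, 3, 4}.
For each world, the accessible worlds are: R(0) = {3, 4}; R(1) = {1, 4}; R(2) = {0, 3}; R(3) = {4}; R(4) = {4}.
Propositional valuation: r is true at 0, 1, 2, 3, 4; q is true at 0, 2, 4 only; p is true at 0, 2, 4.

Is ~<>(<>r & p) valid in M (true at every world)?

No

Let φ = ~<>(<>r & p). Evaluate φ at each world:
  0 (successors {3, 4}): φ is false.
  1 (successors {1, 4}): φ is false.
  2 (successors {0, 3}): φ is false.
  3 (successors {4}): φ is false.
  4 (successors {4}): φ is false.
Detail at 0 (counterexample):
  At 0: <>(<>r & p) is true, so ~<>(<>r & p) is false.
    At 0: <>(<>r & p) requires <>r & p at some successor in {3, 4}.
      <>r & p holds at 4, so <>(<>r & p) is true at 0.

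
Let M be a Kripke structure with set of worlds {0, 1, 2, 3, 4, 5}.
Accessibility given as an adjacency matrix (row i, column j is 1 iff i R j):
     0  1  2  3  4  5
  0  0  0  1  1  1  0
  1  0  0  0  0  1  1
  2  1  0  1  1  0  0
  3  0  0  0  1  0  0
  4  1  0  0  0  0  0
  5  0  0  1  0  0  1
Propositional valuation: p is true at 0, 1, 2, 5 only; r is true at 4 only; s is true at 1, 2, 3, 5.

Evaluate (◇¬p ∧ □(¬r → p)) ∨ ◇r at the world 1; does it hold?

Yes

At 1: ◇¬p ∧ □(¬r → p) is true, ◇r is true, so (◇¬p ∧ □(¬r → p)) ∨ ◇r is true.
  At 1: ◇¬p is true, □(¬r → p) is true, so ◇¬p ∧ □(¬r → p) is true.
    At 1: ◇¬p requires ¬p at some successor in {4, 5}.
      ¬p holds at 4, so ◇¬p is true at 1.
    At 1: □(¬r → p) requires ¬r → p at every successor {4, 5}.
      At 4: ¬r → p is true.
      At 5: ¬r → p is true.
    So □(¬r → p) is true at 1.
  At 1: ◇r requires r at some successor in {4, 5}.
    r holds at 4, so ◇r is true at 1.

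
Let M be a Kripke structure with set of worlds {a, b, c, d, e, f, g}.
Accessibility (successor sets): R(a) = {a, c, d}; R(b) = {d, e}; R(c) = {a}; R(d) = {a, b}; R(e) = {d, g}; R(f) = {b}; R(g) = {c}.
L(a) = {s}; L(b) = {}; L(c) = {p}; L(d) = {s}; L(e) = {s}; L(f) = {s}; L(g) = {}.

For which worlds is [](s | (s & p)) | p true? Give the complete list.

Recall that []ψ holds at a world iff ψ holds at every accessible world, and <>ψ holds iff ψ holds at some accessible world.
Let φ = [](s | (s & p)) | p. Evaluate φ at each world:
  a (successors {a, c, d}): φ is false.
  b (successors {d, e}): φ is true.
  c (successors {a}): φ is true.
  d (successors {a, b}): φ is false.
  e (successors {d, g}): φ is false.
  f (successors {b}): φ is false.
  g (successors {c}): φ is false.
For instance, at b:
  At b: [](s | (s & p)) is true, p is false, so [](s | (s & p)) | p is true.
    At b: [](s | (s & p)) requires s | (s & p) at every successor {d, e}.
      At d: s | (s & p) is true.
      At e: s | (s & p) is true.
    So [](s | (s & p)) is true at b.
Satisfying worlds: {b, c}

b, c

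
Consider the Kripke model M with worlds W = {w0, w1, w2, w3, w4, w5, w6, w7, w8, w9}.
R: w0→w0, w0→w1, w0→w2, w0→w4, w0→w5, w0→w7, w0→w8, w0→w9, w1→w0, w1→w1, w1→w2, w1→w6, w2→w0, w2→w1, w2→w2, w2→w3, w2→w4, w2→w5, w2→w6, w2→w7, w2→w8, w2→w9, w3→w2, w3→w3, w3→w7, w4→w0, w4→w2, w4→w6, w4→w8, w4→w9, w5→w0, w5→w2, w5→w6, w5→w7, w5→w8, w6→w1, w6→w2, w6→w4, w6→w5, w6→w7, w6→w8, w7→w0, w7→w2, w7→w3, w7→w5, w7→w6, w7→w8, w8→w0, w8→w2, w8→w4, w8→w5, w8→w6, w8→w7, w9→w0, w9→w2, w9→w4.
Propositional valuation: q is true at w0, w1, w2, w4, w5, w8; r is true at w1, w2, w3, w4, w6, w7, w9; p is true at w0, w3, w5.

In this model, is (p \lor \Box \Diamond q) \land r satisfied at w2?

At w2: p \lor \Box \Diamond q is true, r is true, so (p \lor \Box \Diamond q) \land r is true.
  At w2: p is false, \Box \Diamond q is true, so p \lor \Box \Diamond q is true.
    At w2: \Box \Diamond q requires \Diamond q at every successor {w0, w1, w2, w3, w4, w5, w6, w7, w8, w9}.
      At w0: \Diamond q is true.
      At w1: \Diamond q is true.
      At w2: \Diamond q is true.
      At w3: \Diamond q is true.
      At w4: \Diamond q is true.
      At w5: \Diamond q is true.
      At w6: \Diamond q is true.
      At w7: \Diamond q is true.
      At w8: \Diamond q is true.
      At w9: \Diamond q is true.
    So \Box \Diamond q is true at w2.

Yes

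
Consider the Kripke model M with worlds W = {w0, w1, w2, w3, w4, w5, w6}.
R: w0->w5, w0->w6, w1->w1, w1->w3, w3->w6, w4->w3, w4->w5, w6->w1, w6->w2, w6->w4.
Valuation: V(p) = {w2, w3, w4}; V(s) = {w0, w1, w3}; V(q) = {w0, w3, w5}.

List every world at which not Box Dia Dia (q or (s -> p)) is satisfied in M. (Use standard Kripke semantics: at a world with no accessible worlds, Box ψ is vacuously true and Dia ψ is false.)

w0, w4, w6

Recall that Box ψ holds at a world iff ψ holds at every accessible world, and Dia ψ holds iff ψ holds at some accessible world.
Let φ = not Box Dia Dia (q or (s -> p)). Evaluate φ at each world:
  w0 (successors {w5, w6}): φ is true.
  w1 (successors {w1, w3}): φ is false.
  w2 (successors ∅): φ is false.
  w3 (successors {w6}): φ is false.
  w4 (successors {w3, w5}): φ is true.
  w5 (successors ∅): φ is false.
  w6 (successors {w1, w2, w4}): φ is true.
For instance, at w0:
  At w0: Box Dia Dia (q or (s -> p)) is false, so not Box Dia Dia (q or (s -> p)) is true.
    At w0: Box Dia Dia (q or (s -> p)) requires Dia Dia (q or (s -> p)) at every successor {w5, w6}.
      Dia Dia (q or (s -> p)) fails at w5, so Box Dia Dia (q or (s -> p)) is false at w0.
Satisfying worlds: {w0, w4, w6}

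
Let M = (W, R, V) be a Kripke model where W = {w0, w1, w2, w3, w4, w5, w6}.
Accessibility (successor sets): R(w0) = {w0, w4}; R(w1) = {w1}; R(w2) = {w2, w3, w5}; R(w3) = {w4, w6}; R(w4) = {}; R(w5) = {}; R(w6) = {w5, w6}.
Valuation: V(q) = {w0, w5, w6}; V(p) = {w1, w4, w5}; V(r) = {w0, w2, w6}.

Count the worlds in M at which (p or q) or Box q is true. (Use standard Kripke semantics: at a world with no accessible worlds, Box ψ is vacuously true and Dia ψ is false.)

5

Recall that Box ψ holds at a world iff ψ holds at every accessible world, and Dia ψ holds iff ψ holds at some accessible world.
Let φ = (p or q) or Box q. Evaluate φ at each world:
  w0 (successors {w0, w4}): φ is true.
  w1 (successors {w1}): φ is true.
  w2 (successors {w2, w3, w5}): φ is false.
  w3 (successors {w4, w6}): φ is false.
  w4 (successors ∅): φ is true.
  w5 (successors ∅): φ is true.
  w6 (successors {w5, w6}): φ is true.
For instance, at w1:
  At w1: p or q is true, Box q is false, so (p or q) or Box q is true.
    At w1: Box q requires q at every successor {w1}.
      q fails at w1, so Box q is false at w1.
Satisfying worlds: {w0, w1, w4, w5, w6}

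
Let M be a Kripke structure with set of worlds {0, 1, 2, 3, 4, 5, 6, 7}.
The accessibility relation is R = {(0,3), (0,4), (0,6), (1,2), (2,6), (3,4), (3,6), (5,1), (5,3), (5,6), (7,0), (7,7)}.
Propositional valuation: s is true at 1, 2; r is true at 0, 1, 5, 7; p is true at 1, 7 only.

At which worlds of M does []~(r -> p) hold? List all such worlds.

4, 6

Let φ = []~(r -> p). Evaluate φ at each world:
  0 (successors {3, 4, 6}): φ is false.
  1 (successors {2}): φ is false.
  2 (successors {6}): φ is false.
  3 (successors {4, 6}): φ is false.
  4 (successors ∅): φ is true.
  5 (successors {1, 3, 6}): φ is false.
  6 (successors ∅): φ is true.
  7 (successors {0, 7}): φ is false.
For instance, at 2:
  At 2: []~(r -> p) requires ~(r -> p) at every successor {6}.
    ~(r -> p) fails at 6, so []~(r -> p) is false at 2.
Satisfying worlds: {4, 6}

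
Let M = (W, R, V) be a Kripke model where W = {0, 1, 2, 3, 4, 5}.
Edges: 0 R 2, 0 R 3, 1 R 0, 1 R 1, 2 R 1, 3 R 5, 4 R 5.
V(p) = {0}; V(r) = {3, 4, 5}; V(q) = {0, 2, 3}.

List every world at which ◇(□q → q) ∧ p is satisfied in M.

Recall that □ψ holds at a world iff ψ holds at every accessible world, and ◇ψ holds iff ψ holds at some accessible world.
Let φ = ◇(□q → q) ∧ p. Evaluate φ at each world:
  0 (successors {2, 3}): φ is true.
  1 (successors {0, 1}): φ is false.
  2 (successors {1}): φ is false.
  3 (successors {5}): φ is false.
  4 (successors {5}): φ is false.
  5 (successors ∅): φ is false.
For instance, at 2:
  At 2: ◇(□q → q) is true, p is false, so ◇(□q → q) ∧ p is false.
    At 2: ◇(□q → q) requires □q → q at some successor in {1}.
      □q → q holds at 1, so ◇(□q → q) is true at 2.
Satisfying worlds: {0}

0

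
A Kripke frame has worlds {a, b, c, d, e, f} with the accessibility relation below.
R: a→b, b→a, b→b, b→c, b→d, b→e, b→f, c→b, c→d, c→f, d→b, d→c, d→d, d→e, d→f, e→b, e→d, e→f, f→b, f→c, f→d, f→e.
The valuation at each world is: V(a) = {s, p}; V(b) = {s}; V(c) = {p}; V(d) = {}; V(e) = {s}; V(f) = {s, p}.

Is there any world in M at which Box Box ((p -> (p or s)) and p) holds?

No

Recall that Box ψ holds at a world iff ψ holds at every accessible world, and Dia ψ holds iff ψ holds at some accessible world.
Let φ = Box Box ((p -> (p or s)) and p). Evaluate φ at each world:
  a (successors {b}): φ is false.
  b (successors {a, b, c, d, e, f}): φ is false.
  c (successors {b, d, f}): φ is false.
  d (successors {b, c, d, e, f}): φ is false.
  e (successors {b, d, f}): φ is false.
  f (successors {b, c, d, e}): φ is false.
For instance, at e:
  At e: Box Box ((p -> (p or s)) and p) requires Box ((p -> (p or s)) and p) at every successor {b, d, f}.
    Box ((p -> (p or s)) and p) fails at b, so Box Box ((p -> (p or s)) and p) is false at e.
      At b: Box ((p -> (p or s)) and p) requires (p -> (p or s)) and p at every successor {a, b, c, d, e, f}.
        (p -> (p or s)) and p fails at b, so Box ((p -> (p or s)) and p) is false at b.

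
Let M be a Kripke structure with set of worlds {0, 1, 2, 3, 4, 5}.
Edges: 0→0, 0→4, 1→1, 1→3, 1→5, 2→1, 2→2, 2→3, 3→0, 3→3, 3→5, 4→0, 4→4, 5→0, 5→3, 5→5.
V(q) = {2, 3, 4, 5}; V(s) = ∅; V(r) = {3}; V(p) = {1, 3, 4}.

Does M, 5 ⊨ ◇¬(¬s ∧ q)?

At 5: ◇¬(¬s ∧ q) requires ¬(¬s ∧ q) at some successor in {0, 3, 5}.
  ¬(¬s ∧ q) holds at 0, so ◇¬(¬s ∧ q) is true at 5.

Yes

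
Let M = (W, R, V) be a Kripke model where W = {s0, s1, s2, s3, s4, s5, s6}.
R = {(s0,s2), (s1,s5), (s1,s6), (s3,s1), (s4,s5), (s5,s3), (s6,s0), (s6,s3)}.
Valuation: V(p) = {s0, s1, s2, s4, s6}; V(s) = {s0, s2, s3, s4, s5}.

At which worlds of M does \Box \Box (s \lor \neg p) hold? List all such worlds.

Recall that \Box ψ holds at a world iff ψ holds at every accessible world, and \Diamond ψ holds iff ψ holds at some accessible world.
Let φ = \Box \Box (s \lor \neg p). Evaluate φ at each world:
  s0 (successors {s2}): φ is true.
  s1 (successors {s5, s6}): φ is true.
  s2 (successors ∅): φ is true.
  s3 (successors {s1}): φ is false.
  s4 (successors {s5}): φ is true.
  s5 (successors {s3}): φ is false.
  s6 (successors {s0, s3}): φ is false.
For instance, at s3:
  At s3: \Box \Box (s \lor \neg p) requires \Box (s \lor \neg p) at every successor {s1}.
    \Box (s \lor \neg p) fails at s1, so \Box \Box (s \lor \neg p) is false at s3.
      At s1: \Box (s \lor \neg p) requires s \lor \neg p at every successor {s5, s6}.
        s \lor \neg p fails at s6, so \Box (s \lor \neg p) is false at s1.
Satisfying worlds: {s0, s1, s2, s4}

s0, s1, s2, s4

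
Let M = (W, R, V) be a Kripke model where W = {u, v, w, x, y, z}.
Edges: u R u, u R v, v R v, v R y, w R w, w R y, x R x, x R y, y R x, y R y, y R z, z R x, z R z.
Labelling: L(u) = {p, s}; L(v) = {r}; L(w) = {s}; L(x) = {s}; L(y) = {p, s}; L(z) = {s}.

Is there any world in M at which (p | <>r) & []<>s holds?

Let φ = (p | <>r) & []<>s. Evaluate φ at each world:
  u (successors {u, v}): φ is true.
  v (successors {v, y}): φ is true.
  w (successors {w, y}): φ is false.
  x (successors {x, y}): φ is false.
  y (successors {x, y, z}): φ is true.
  z (successors {x, z}): φ is false.
Detail at u (witness):
  At u: p | <>r is true, []<>s is true, so (p | <>r) & []<>s is true.
    At u: p is true, <>r is true, so p | <>r is true.
      At u: <>r requires r at some successor in {u, v}.
        r holds at v, so <>r is true at u.
    At u: []<>s requires <>s at every successor {u, v}.
      At u: <>s is true.
      At v: <>s is true.
    So []<>s is true at u.

Yes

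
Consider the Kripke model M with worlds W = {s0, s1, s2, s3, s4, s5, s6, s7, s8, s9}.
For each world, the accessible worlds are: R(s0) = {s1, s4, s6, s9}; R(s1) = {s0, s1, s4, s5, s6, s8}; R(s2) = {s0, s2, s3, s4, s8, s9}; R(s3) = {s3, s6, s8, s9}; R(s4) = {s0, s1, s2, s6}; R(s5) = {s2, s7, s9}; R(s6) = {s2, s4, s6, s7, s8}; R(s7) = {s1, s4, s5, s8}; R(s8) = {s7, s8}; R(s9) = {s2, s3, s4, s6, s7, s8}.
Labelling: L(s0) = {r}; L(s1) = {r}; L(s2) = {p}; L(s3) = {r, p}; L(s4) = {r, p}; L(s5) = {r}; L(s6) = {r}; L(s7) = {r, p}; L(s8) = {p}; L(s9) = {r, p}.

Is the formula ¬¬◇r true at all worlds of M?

Let φ = ¬¬◇r. Evaluate φ at each world:
  s0 (successors {s1, s4, s6, s9}): φ is true.
  s1 (successors {s0, s1, s4, s5, s6, s8}): φ is true.
  s2 (successors {s0, s2, s3, s4, s8, s9}): φ is true.
  s3 (successors {s3, s6, s8, s9}): φ is true.
  s4 (successors {s0, s1, s2, s6}): φ is true.
  s5 (successors {s2, s7, s9}): φ is true.
  s6 (successors {s2, s4, s6, s7, s8}): φ is true.
  s7 (successors {s1, s4, s5, s8}): φ is true.
  s8 (successors {s7, s8}): φ is true.
  s9 (successors {s2, s3, s4, s6, s7, s8}): φ is true.
For instance, at s5:
  At s5: ¬◇r is false, so ¬¬◇r is true.
    At s5: ◇r is true, so ¬◇r is false.
      At s5: ◇r requires r at some successor in {s2, s7, s9}.
        r holds at s7, so ◇r is true at s5.

Yes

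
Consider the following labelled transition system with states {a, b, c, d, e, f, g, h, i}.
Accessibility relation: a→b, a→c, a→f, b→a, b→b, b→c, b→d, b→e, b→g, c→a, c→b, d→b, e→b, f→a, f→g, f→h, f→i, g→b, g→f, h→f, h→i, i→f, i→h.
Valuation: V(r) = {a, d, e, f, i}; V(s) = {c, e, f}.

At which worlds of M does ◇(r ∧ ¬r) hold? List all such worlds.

none

Let φ = ◇(r ∧ ¬r). Evaluate φ at each world:
  a (successors {b, c, f}): φ is false.
  b (successors {a, b, c, d, e, g}): φ is false.
  c (successors {a, b}): φ is false.
  d (successors {b}): φ is false.
  e (successors {b}): φ is false.
  f (successors {a, g, h, i}): φ is false.
  g (successors {b, f}): φ is false.
  h (successors {f, i}): φ is false.
  i (successors {f, h}): φ is false.
For instance, at f:
  At f: ◇(r ∧ ¬r) requires r ∧ ¬r at some successor in {a, g, h, i}.
    At a: r ∧ ¬r is false.
    At g: r ∧ ¬r is false.
    At h: r ∧ ¬r is false.
    At i: r ∧ ¬r is false.
  So ◇(r ∧ ¬r) is false at f.
Satisfying worlds: none.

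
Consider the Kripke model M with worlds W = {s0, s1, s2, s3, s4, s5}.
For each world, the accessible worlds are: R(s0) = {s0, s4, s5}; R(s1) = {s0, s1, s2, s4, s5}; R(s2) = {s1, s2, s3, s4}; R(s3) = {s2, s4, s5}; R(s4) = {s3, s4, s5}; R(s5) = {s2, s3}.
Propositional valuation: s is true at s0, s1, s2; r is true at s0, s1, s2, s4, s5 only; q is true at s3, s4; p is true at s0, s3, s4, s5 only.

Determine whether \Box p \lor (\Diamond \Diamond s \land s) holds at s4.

At s4: \Box p is true, \Diamond \Diamond s \land s is false, so \Box p \lor (\Diamond \Diamond s \land s) is true.
  At s4: \Box p requires p at every successor {s3, s4, s5}.
    At s3: p is true.
    At s4: p is true.
    At s5: p is true.
  So \Box p is true at s4.
  At s4: \Diamond \Diamond s is true, s is false, so \Diamond \Diamond s \land s is false.
    At s4: \Diamond \Diamond s requires \Diamond s at some successor in {s3, s4, s5}.
      \Diamond s holds at s3, so \Diamond \Diamond s is true at s4.

Yes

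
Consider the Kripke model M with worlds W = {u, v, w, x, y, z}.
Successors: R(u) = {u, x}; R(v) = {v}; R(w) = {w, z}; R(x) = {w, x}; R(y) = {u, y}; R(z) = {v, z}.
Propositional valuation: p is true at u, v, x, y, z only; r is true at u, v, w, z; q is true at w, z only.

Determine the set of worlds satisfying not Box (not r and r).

Let φ = not Box (not r and r). Evaluate φ at each world:
  u (successors {u, x}): φ is true.
  v (successors {v}): φ is true.
  w (successors {w, z}): φ is true.
  x (successors {w, x}): φ is true.
  y (successors {u, y}): φ is true.
  z (successors {v, z}): φ is true.
For instance, at y:
  At y: Box (not r and r) is false, so not Box (not r and r) is true.
    At y: Box (not r and r) requires not r and r at every successor {u, y}.
      not r and r fails at u, so Box (not r and r) is false at y.
Satisfying worlds: {u, v, w, x, y, z}

u, v, w, x, y, z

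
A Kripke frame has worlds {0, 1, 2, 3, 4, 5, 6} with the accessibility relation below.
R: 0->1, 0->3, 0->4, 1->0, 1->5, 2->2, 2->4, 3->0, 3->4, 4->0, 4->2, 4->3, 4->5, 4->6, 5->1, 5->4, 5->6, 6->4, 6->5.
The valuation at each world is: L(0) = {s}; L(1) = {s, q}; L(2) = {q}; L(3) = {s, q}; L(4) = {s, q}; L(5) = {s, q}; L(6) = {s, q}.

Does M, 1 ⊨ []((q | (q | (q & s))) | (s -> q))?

Recall that []ψ holds at a world iff ψ holds at every accessible world, and <>ψ holds iff ψ holds at some accessible world.
At 1: []((q | (q | (q & s))) | (s -> q)) requires (q | (q | (q & s))) | (s -> q) at every successor {0, 5}.
  (q | (q | (q & s))) | (s -> q) fails at 0, so []((q | (q | (q & s))) | (s -> q)) is false at 1.

No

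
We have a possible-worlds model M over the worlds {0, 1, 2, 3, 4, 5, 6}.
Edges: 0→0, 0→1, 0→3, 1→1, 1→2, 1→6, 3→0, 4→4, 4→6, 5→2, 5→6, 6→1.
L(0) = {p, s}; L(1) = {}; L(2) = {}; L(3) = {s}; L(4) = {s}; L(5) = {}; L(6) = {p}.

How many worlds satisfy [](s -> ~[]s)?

Let φ = [](s -> ~[]s). Evaluate φ at each world:
  0 (successors {0, 1, 3}): φ is false.
  1 (successors {1, 2, 6}): φ is true.
  2 (successors ∅): φ is true.
  3 (successors {0}): φ is true.
  4 (successors {4, 6}): φ is true.
  5 (successors {2, 6}): φ is true.
  6 (successors {1}): φ is true.
For instance, at 5:
  At 5: [](s -> ~[]s) requires s -> ~[]s at every successor {2, 6}.
      At 2: s is false, ~[]s is false, so s -> ~[]s is true.
      At 6: s is false, ~[]s is true, so s -> ~[]s is true.
  So [](s -> ~[]s) is true at 5.
Satisfying worlds: {1, 2, 3, 4, 5, 6}

6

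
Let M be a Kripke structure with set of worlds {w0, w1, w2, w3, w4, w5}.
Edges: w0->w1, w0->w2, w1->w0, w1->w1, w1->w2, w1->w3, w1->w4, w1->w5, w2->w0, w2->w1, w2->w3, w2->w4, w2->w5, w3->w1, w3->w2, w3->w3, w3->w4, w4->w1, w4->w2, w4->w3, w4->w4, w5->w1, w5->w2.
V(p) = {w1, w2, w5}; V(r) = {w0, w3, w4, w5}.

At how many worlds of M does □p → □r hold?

Let φ = □p → □r. Evaluate φ at each world:
  w0 (successors {w1, w2}): φ is false.
  w1 (successors {w0, w1, w2, w3, w4, w5}): φ is true.
  w2 (successors {w0, w1, w3, w4, w5}): φ is true.
  w3 (successors {w1, w2, w3, w4}): φ is true.
  w4 (successors {w1, w2, w3, w4}): φ is true.
  w5 (successors {w1, w2}): φ is false.
For instance, at w0:
  At w0: □p is true, □r is false, so □p → □r is false.
    At w0: □p requires p at every successor {w1, w2}.
      At w1: p is true.
      At w2: p is true.
    So □p is true at w0.
    At w0: □r requires r at every successor {w1, w2}.
      r fails at w1, so □r is false at w0.
Satisfying worlds: {w1, w2, w3, w4}

4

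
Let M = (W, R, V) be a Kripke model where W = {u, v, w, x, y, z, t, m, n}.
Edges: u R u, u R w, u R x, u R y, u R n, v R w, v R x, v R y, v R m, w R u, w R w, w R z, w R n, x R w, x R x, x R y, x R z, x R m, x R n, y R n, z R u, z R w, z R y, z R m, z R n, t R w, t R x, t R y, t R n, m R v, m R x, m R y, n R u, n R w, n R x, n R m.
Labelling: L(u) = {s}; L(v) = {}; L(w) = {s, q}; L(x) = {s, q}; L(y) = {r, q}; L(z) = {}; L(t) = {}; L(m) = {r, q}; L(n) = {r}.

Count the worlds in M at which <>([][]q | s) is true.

Recall that []ψ holds at a world iff ψ holds at every accessible world, and <>ψ holds iff ψ holds at some accessible world.
Let φ = <>([][]q | s). Evaluate φ at each world:
  u (successors {u, w, x, y, n}): φ is true.
  v (successors {w, x, y, m}): φ is true.
  w (successors {u, w, z, n}): φ is true.
  x (successors {w, x, y, z, m, n}): φ is true.
  y (successors {n}): φ is false.
  z (successors {u, w, y, m, n}): φ is true.
  t (successors {w, x, y, n}): φ is true.
  m (successors {v, x, y}): φ is true.
  n (successors {u, w, x, m}): φ is true.
For instance, at y:
  At y: <>([][]q | s) requires [][]q | s at some successor in {n}.
    At n: [][]q | s is false.
  So <>([][]q | s) is false at y.
Satisfying worlds: {u, v, w, x, z, t, m, n}

8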